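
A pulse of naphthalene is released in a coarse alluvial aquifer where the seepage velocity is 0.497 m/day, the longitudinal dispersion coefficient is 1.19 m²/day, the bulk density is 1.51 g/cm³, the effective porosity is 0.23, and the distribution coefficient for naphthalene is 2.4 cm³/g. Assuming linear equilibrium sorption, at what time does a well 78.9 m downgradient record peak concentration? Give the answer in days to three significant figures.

2580 days

Retardation factor R = 1 + ρ_b·K_d/n = 1 + 1.51 × 2.4/0.23 = 16.76.
Sorption retards both mechanisms: v_R = v/R = 0.02965 m/day, D_R = D/R = 0.07100 m²/day.
Peak time from v_R²t² + 2D_R t − x² = 0: t = (√(D_R² + v_R²x²) − D_R)/v_R².
√(D_R² + v_R²x²) = √(0.07100² + 0.02965² × 78.9²) = 2.340; v_R² = 0.0008791.
t = (2.340 − 0.07100)/0.0008791 = 2580 days.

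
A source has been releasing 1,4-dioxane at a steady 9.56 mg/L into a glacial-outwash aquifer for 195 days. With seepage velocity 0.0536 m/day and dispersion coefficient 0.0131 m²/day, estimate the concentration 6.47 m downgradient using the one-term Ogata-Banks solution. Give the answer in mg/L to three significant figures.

9.19 mg/L

For a continuous step input, C/C₀ ≈ ½·erfc((x−vt)/(2√(Dt))).
vt = 0.0536 × 195 = 10.452 m and 2√(Dt) = 2√(0.0131 × 195) = 3.197 m.
Argument (x−vt)/(2√(Dt)) = (6.47 − 10.452)/3.197 = -1.246; ½·erfc(-1.246) = 0.9610.
C = 9.56 × 0.9610 = 9.19 mg/L.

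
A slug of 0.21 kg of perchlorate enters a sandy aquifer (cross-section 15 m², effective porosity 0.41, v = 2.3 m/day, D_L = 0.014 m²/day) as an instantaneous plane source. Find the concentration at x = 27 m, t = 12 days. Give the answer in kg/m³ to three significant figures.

For an instantaneous plane source, C(x,t) = M/(n_e·A·√(4πDt)) · exp(−(x−vt)²/(4Dt)), with n_e·A the pore (flow) area.
Plume center vt = 2.3 × 12 = 27.6 m, so the well at 27 m is 0.6 m upgradient of the peak.
√(4πDt) = 1.453 m, giving peak height M/(n_e·A·√(4πDt)) = 0.21/(0.41 × 15 × 1.453) = 0.02350 kg/m³.
(x−vt)²/(4Dt) = (-0.6)²/(4 × 0.014 × 12) = 0.5357; exp(−0.5357) = 0.5853.
C = 0.02350 × 0.5853 = 0.0138 kg/m³.

0.0138 kg/m³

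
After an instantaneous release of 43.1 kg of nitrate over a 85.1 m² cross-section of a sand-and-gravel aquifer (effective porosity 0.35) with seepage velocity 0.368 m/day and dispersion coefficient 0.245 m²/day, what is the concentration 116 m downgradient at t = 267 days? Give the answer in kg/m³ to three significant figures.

0.0152 kg/m³

For an instantaneous plane source, C(x,t) = M/(n_e·A·√(4πDt)) · exp(−(x−vt)²/(4Dt)), with n_e·A the pore (flow) area.
Plume center vt = 0.368 × 267 = 98.256 m, so the well at 116 m is 17.744 m downgradient of the peak.
√(4πDt) = 28.67 m, giving peak height M/(n_e·A·√(4πDt)) = 43.1/(0.35 × 85.1 × 28.67) = 0.05047 kg/m³.
(x−vt)²/(4Dt) = (17.744)²/(4 × 0.245 × 267) = 1.203; exp(−1.203) = 0.3003.
C = 0.05047 × 0.3003 = 0.0152 kg/m³.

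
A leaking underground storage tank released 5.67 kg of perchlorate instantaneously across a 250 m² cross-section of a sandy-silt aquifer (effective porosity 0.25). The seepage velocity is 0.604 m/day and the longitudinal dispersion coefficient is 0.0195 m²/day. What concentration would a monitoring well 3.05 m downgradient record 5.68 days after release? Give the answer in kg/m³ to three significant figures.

0.0554 kg/m³

For an instantaneous plane source, C(x,t) = M/(n_e·A·√(4πDt)) · exp(−(x−vt)²/(4Dt)), with n_e·A the pore (flow) area.
Plume center vt = 0.604 × 5.68 = 3.43072 m, so the well at 3.05 m is 0.38072 m upgradient of the peak.
√(4πDt) = 1.180 m, giving peak height M/(n_e·A·√(4πDt)) = 5.67/(0.25 × 250 × 1.180) = 0.07688 kg/m³.
(x−vt)²/(4Dt) = (-0.38072)²/(4 × 0.0195 × 5.68) = 0.3272; exp(−0.3272) = 0.7209.
C = 0.07688 × 0.7209 = 0.0554 kg/m³.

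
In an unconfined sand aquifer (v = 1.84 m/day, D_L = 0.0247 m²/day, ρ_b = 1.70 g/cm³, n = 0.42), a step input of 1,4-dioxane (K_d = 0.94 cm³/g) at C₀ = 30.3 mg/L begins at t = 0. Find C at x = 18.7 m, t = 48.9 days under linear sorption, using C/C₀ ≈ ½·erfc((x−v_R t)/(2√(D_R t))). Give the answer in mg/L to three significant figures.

Retardation factor R = 1 + ρ_b·K_d/n = 1 + 1.70 × 0.94/0.42 = 4.805.
Sorption retards both mechanisms: v_R = v/R = 0.3829 m/day, D_R = D/R = 0.005140 m²/day.
v_R·t = 0.3829 × 48.9 = 18.72381 m; 2√(D_R t) = 1.003 m; argument = (18.7 − 18.72381)/1.003 = -0.02374.
C = C₀ × ½·erfc(-0.02374) = 30.3 × 0.5134 = 15.6 mg/L.

15.6 mg/L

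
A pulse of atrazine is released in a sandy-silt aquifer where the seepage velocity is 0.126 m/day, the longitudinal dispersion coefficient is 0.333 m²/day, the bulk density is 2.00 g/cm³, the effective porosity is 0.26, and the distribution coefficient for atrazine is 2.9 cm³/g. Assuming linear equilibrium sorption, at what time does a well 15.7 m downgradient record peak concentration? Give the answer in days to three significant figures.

2460 days

Retardation factor R = 1 + ρ_b·K_d/n = 1 + 2.00 × 2.9/0.26 = 23.31.
Sorption retards both mechanisms: v_R = v/R = 0.005405 m/day, D_R = D/R = 0.01429 m²/day.
Peak time from v_R²t² + 2D_R t − x² = 0: t = (√(D_R² + v_R²x²) − D_R)/v_R².
√(D_R² + v_R²x²) = √(0.01429² + 0.005405² × 15.7²) = 0.08605; v_R² = 2.921e-05.
t = (0.08605 − 0.01429)/2.921e-05 = 2460 days.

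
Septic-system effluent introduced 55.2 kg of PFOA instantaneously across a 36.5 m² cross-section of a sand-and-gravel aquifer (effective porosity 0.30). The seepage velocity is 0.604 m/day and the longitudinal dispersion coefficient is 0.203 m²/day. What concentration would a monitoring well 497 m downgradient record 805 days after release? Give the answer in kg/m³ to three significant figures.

For an instantaneous plane source, C(x,t) = M/(n_e·A·√(4πDt)) · exp(−(x−vt)²/(4Dt)), with n_e·A the pore (flow) area.
Plume center vt = 0.604 × 805 = 486.22 m, so the well at 497 m is 10.78 m downgradient of the peak.
√(4πDt) = 45.32 m, giving peak height M/(n_e·A·√(4πDt)) = 55.2/(0.30 × 36.5 × 45.32) = 0.1112 kg/m³.
(x−vt)²/(4Dt) = (10.78)²/(4 × 0.203 × 805) = 0.1778; exp(−0.1778) = 0.8371.
C = 0.1112 × 0.8371 = 0.0931 kg/m³.

0.0931 kg/m³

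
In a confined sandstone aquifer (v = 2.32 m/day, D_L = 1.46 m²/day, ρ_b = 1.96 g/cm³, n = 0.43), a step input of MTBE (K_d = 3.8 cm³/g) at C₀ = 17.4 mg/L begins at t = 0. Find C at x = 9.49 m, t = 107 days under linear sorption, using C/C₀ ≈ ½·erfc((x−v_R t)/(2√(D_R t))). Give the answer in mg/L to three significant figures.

Retardation factor R = 1 + ρ_b·K_d/n = 1 + 1.96 × 3.8/0.43 = 18.32.
Sorption retards both mechanisms: v_R = v/R = 0.1266 m/day, D_R = D/R = 0.07969 m²/day.
v_R·t = 0.1266 × 107 = 13.5462 m; 2√(D_R t) = 5.840 m; argument = (9.49 − 13.5462)/5.840 = -0.6946.
C = C₀ × ½·erfc(-0.6946) = 17.4 × 0.8370 = 14.6 mg/L.

14.6 mg/L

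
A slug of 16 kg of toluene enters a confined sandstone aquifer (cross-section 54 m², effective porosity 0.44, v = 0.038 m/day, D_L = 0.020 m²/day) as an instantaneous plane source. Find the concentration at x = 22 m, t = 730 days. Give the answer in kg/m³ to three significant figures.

0.0283 kg/m³

For an instantaneous plane source, C(x,t) = M/(n_e·A·√(4πDt)) · exp(−(x−vt)²/(4Dt)), with n_e·A the pore (flow) area.
Plume center vt = 0.038 × 730 = 27.74 m, so the well at 22 m is 5.74 m upgradient of the peak.
√(4πDt) = 13.55 m, giving peak height M/(n_e·A·√(4πDt)) = 16/(0.44 × 54 × 13.55) = 0.04970 kg/m³.
(x−vt)²/(4Dt) = (-5.74)²/(4 × 0.020 × 730) = 0.5642; exp(−0.5642) = 0.5688.
C = 0.04970 × 0.5688 = 0.0283 kg/m³.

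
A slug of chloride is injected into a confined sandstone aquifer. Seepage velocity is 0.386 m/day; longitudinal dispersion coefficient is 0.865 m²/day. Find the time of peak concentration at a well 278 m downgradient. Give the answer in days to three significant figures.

714 days

For the 1D instantaneous-source solution, setting ∂C/∂t = 0 at fixed x gives v²t² + 2Dt − x² = 0, so t = (√(D² + v²x²) − D)/v².
√(D² + v²x²) = √(0.865² + 0.386² × 278²) = 107.3; v² = 0.148996.
t = (107.3 − 0.865)/0.148996 = 714 days (vs. the pure-advection estimate x/v = 720 d).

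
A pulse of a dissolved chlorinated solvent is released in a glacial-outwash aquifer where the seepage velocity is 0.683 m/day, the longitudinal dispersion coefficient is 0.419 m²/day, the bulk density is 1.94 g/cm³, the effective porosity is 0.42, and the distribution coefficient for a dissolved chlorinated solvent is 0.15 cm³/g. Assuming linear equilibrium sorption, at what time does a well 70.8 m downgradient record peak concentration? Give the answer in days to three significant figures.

174 days

Retardation factor R = 1 + ρ_b·K_d/n = 1 + 1.94 × 0.15/0.42 = 1.693.
Sorption retards both mechanisms: v_R = v/R = 0.4034 m/day, D_R = D/R = 0.2475 m²/day.
Peak time from v_R²t² + 2D_R t − x² = 0: t = (√(D_R² + v_R²x²) − D_R)/v_R².
√(D_R² + v_R²x²) = √(0.2475² + 0.4034² × 70.8²) = 28.56; v_R² = 0.1627.
t = (28.56 − 0.2475)/0.1627 = 174 days.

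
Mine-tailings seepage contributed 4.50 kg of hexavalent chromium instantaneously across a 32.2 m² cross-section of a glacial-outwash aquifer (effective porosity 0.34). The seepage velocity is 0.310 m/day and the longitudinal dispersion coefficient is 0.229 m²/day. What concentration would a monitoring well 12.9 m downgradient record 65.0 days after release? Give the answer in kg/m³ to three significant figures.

For an instantaneous plane source, C(x,t) = M/(n_e·A·√(4πDt)) · exp(−(x−vt)²/(4Dt)), with n_e·A the pore (flow) area.
Plume center vt = 0.310 × 65.0 = 20.15 m, so the well at 12.9 m is 7.25 m upgradient of the peak.
√(4πDt) = 13.68 m, giving peak height M/(n_e·A·√(4πDt)) = 4.50/(0.34 × 32.2 × 13.68) = 0.03005 kg/m³.
(x−vt)²/(4Dt) = (-7.25)²/(4 × 0.229 × 65.0) = 0.8828; exp(−0.8828) = 0.4136.
C = 0.03005 × 0.4136 = 0.0124 kg/m³.

0.0124 kg/m³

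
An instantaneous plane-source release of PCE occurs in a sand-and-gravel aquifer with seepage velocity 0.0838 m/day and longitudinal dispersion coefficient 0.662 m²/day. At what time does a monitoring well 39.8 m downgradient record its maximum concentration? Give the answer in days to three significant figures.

390 days

For the 1D instantaneous-source solution, setting ∂C/∂t = 0 at fixed x gives v²t² + 2Dt − x² = 0, so t = (√(D² + v²x²) − D)/v².
√(D² + v²x²) = √(0.662² + 0.0838² × 39.8²) = 3.400; v² = 0.00702244.
t = (3.400 − 0.662)/0.00702244 = 390 days (vs. the pure-advection estimate x/v = 475 d).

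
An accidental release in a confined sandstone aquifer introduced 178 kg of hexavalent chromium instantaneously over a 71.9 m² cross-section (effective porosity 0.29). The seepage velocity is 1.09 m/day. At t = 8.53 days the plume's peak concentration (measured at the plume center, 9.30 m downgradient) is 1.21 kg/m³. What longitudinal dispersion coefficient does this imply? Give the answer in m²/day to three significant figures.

0.464 m²/day

At the plume center C_max = M/(n_e·A·√(4πDt)), so D = M²/(4πt·(n_e·A·C_max)²).
n_e·A·C_max = 0.29 × 71.9 × 1.21 = 25.23 kg/m.
D = 178²/(4π × 8.53 × 25.23²) = 0.464 m²/day.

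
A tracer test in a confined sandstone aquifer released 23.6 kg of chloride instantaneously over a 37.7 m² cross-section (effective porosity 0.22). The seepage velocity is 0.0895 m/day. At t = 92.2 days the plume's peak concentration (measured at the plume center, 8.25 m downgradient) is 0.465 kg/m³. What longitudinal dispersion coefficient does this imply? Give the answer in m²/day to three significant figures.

At the plume center C_max = M/(n_e·A·√(4πDt)), so D = M²/(4πt·(n_e·A·C_max)²).
n_e·A·C_max = 0.22 × 37.7 × 0.465 = 3.857 kg/m.
D = 23.6²/(4π × 92.2 × 3.857²) = 0.0323 m²/day.

0.0323 m²/day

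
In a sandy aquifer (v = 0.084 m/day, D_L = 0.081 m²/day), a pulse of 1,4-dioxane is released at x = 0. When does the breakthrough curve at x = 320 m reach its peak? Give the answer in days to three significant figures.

For the 1D instantaneous-source solution, setting ∂C/∂t = 0 at fixed x gives v²t² + 2Dt − x² = 0, so t = (√(D² + v²x²) − D)/v².
√(D² + v²x²) = √(0.081² + 0.084² × 320²) = 26.88; v² = 0.007056.
t = (26.88 − 0.081)/0.007056 = 3800 days (vs. the pure-advection estimate x/v = 3810 d).

3800 days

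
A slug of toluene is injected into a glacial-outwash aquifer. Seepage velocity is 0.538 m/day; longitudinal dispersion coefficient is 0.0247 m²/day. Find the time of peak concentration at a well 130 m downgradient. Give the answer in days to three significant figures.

For the 1D instantaneous-source solution, setting ∂C/∂t = 0 at fixed x gives v²t² + 2Dt − x² = 0, so t = (√(D² + v²x²) − D)/v².
√(D² + v²x²) = √(0.0247² + 0.538² × 130²) = 69.94; v² = 0.289444.
t = (69.94 − 0.0247)/0.289444 = 242 days (vs. the pure-advection estimate x/v = 242 d).

242 days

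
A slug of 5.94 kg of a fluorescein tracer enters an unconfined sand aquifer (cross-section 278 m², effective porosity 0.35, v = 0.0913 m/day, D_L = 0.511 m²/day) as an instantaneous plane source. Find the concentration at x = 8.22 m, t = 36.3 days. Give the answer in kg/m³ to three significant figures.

For an instantaneous plane source, C(x,t) = M/(n_e·A·√(4πDt)) · exp(−(x−vt)²/(4Dt)), with n_e·A the pore (flow) area.
Plume center vt = 0.0913 × 36.3 = 3.31419 m, so the well at 8.22 m is 4.90581 m downgradient of the peak.
√(4πDt) = 15.27 m, giving peak height M/(n_e·A·√(4πDt)) = 5.94/(0.35 × 278 × 15.27) = 0.003998 kg/m³.
(x−vt)²/(4Dt) = (4.90581)²/(4 × 0.511 × 36.3) = 0.3244; exp(−0.3244) = 0.7230.
C = 0.003998 × 0.7230 = 0.00289 kg/m³.

0.00289 kg/m³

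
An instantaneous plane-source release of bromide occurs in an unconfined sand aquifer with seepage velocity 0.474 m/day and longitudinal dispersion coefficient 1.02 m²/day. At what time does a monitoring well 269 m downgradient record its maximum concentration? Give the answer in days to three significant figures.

For the 1D instantaneous-source solution, setting ∂C/∂t = 0 at fixed x gives v²t² + 2Dt − x² = 0, so t = (√(D² + v²x²) − D)/v².
√(D² + v²x²) = √(1.02² + 0.474² × 269²) = 127.5; v² = 0.224676.
t = (127.5 − 1.02)/0.224676 = 563 days (vs. the pure-advection estimate x/v = 568 d).

563 days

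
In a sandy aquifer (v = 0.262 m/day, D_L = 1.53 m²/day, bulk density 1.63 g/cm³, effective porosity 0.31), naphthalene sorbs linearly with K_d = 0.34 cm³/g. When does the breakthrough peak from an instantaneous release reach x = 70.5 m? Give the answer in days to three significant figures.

691 days

Retardation factor R = 1 + ρ_b·K_d/n = 1 + 1.63 × 0.34/0.31 = 2.788.
Sorption retards both mechanisms: v_R = v/R = 0.09397 m/day, D_R = D/R = 0.5488 m²/day.
Peak time from v_R²t² + 2D_R t − x² = 0: t = (√(D_R² + v_R²x²) − D_R)/v_R².
√(D_R² + v_R²x²) = √(0.5488² + 0.09397² × 70.5²) = 6.648; v_R² = 0.008830.
t = (6.648 − 0.5488)/0.008830 = 691 days.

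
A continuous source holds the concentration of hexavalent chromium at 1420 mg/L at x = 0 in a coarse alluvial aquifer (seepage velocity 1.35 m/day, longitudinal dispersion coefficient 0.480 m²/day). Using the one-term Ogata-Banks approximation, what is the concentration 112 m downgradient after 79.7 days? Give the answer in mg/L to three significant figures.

436 mg/L

For a continuous step input, C/C₀ ≈ ½·erfc((x−vt)/(2√(Dt))).
vt = 1.35 × 79.7 = 107.595 m and 2√(Dt) = 2√(0.480 × 79.7) = 12.37 m.
Argument (x−vt)/(2√(Dt)) = (112 − 107.595)/12.37 = 0.3561; ½·erfc(0.3561) = 0.3073.
C = 1420 × 0.3073 = 436 mg/L.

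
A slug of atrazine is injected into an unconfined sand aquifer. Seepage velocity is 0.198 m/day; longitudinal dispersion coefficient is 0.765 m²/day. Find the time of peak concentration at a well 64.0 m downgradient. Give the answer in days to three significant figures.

304 days

For the 1D instantaneous-source solution, setting ∂C/∂t = 0 at fixed x gives v²t² + 2Dt − x² = 0, so t = (√(D² + v²x²) − D)/v².
√(D² + v²x²) = √(0.765² + 0.198² × 64.0²) = 12.70; v² = 0.039204.
t = (12.70 − 0.765)/0.039204 = 304 days (vs. the pure-advection estimate x/v = 323 d).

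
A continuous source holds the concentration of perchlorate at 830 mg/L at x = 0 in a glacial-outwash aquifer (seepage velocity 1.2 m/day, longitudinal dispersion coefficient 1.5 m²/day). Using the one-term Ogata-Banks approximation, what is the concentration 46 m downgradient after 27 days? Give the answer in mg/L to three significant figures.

For a continuous step input, C/C₀ ≈ ½·erfc((x−vt)/(2√(Dt))).
vt = 1.2 × 27 = 32.4 m and 2√(Dt) = 2√(1.5 × 27) = 12.73 m.
Argument (x−vt)/(2√(Dt)) = (46 − 32.4)/12.73 = 1.068; ½·erfc(1.068) = 0.06547.
C = 830 × 0.06547 = 54.3 mg/L.

54.3 mg/L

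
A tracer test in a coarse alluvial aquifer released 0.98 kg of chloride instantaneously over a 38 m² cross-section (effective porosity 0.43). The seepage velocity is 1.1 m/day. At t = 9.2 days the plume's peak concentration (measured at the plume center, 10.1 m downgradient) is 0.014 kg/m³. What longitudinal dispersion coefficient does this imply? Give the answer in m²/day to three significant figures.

At the plume center C_max = M/(n_e·A·√(4πDt)), so D = M²/(4πt·(n_e·A·C_max)²).
n_e·A·C_max = 0.43 × 38 × 0.014 = 0.2288 kg/m.
D = 0.98²/(4π × 9.2 × 0.2288²) = 0.159 m²/day.

0.159 m²/day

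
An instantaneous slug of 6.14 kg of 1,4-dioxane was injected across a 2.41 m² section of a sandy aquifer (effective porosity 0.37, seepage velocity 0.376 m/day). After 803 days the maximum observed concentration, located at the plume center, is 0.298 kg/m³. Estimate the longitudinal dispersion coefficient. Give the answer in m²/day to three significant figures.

At the plume center C_max = M/(n_e·A·√(4πDt)), so D = M²/(4πt·(n_e·A·C_max)²).
n_e·A·C_max = 0.37 × 2.41 × 0.298 = 0.2657 kg/m.
D = 6.14²/(4π × 803 × 0.2657²) = 0.0529 m²/day.

0.0529 m²/day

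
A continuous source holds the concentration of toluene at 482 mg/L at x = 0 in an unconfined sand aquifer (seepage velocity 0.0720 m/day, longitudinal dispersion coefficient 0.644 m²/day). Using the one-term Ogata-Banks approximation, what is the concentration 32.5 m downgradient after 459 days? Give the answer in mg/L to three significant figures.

For a continuous step input, C/C₀ ≈ ½·erfc((x−vt)/(2√(Dt))).
vt = 0.0720 × 459 = 33.048 m and 2√(Dt) = 2√(0.644 × 459) = 34.39 m.
Argument (x−vt)/(2√(Dt)) = (32.5 − 33.048)/34.39 = -0.01593; ½·erfc(-0.01593) = 0.5090.
C = 482 × 0.5090 = 245 mg/L.

245 mg/L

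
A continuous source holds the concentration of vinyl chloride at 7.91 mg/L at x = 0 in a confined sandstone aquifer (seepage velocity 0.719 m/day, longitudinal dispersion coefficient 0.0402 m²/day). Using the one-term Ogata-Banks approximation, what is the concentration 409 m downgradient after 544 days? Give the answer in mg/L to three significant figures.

For a continuous step input, C/C₀ ≈ ½·erfc((x−vt)/(2√(Dt))).
vt = 0.719 × 544 = 391.136 m and 2√(Dt) = 2√(0.0402 × 544) = 9.353 m.
Argument (x−vt)/(2√(Dt)) = (409 − 391.136)/9.353 = 1.910; ½·erfc(1.910) = 0.003455.
C = 7.91 × 0.003455 = 0.0273 mg/L.

0.0273 mg/L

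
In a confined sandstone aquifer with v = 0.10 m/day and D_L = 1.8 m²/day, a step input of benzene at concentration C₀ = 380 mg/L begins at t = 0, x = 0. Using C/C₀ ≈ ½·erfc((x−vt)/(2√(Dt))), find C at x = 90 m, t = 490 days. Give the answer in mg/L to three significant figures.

For a continuous step input, C/C₀ ≈ ½·erfc((x−vt)/(2√(Dt))).
vt = 0.10 × 490 = 49 m and 2√(Dt) = 2√(1.8 × 490) = 59.40 m.
Argument (x−vt)/(2√(Dt)) = (90 − 49)/59.40 = 0.6902; ½·erfc(0.6902) = 0.1645.
C = 380 × 0.1645 = 62.5 mg/L.

62.5 mg/L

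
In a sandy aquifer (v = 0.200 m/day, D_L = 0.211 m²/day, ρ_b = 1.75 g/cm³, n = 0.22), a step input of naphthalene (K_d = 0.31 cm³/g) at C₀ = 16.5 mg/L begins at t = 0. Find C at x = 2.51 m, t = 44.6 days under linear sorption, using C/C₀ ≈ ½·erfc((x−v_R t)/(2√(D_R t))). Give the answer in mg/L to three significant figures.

Retardation factor R = 1 + ρ_b·K_d/n = 1 + 1.75 × 0.31/0.22 = 3.466.
Sorption retards both mechanisms: v_R = v/R = 0.05770 m/day, D_R = D/R = 0.06088 m²/day.
v_R·t = 0.05770 × 44.6 = 2.57342 m; 2√(D_R t) = 3.296 m; argument = (2.51 − 2.57342)/3.296 = -0.01924.
C = C₀ × ½·erfc(-0.01924) = 16.5 × 0.5109 = 8.43 mg/L.

8.43 mg/L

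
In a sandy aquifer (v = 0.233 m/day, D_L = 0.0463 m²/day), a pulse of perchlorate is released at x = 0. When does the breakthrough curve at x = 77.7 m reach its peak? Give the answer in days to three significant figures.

333 days

For the 1D instantaneous-source solution, setting ∂C/∂t = 0 at fixed x gives v²t² + 2Dt − x² = 0, so t = (√(D² + v²x²) − D)/v².
√(D² + v²x²) = √(0.0463² + 0.233² × 77.7²) = 18.10; v² = 0.054289.
t = (18.10 − 0.0463)/0.054289 = 333 days (vs. the pure-advection estimate x/v = 333 d).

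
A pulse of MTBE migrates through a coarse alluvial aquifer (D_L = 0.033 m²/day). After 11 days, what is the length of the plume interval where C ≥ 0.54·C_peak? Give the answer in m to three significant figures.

The plume is Gaussian with σ = √(2Dt) = √(2 × 0.033 × 11) = 0.8521 m.
C/C_peak = exp(−Δx²/(2σ²)) = 0.54 ⇒ Δx = σ·√(−2 ln 0.54) = 0.8521 × 1.110 = 0.9458 m.
Width = 2Δx = 1.89 m.

1.89 m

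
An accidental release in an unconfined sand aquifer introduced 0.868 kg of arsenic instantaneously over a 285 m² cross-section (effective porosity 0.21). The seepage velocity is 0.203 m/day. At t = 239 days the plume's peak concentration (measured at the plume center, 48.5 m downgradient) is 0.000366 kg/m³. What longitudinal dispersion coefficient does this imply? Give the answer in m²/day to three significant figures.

0.523 m²/day

At the plume center C_max = M/(n_e·A·√(4πDt)), so D = M²/(4πt·(n_e·A·C_max)²).
n_e·A·C_max = 0.21 × 285 × 0.000366 = 0.02191 kg/m.
D = 0.868²/(4π × 239 × 0.02191²) = 0.523 m²/day.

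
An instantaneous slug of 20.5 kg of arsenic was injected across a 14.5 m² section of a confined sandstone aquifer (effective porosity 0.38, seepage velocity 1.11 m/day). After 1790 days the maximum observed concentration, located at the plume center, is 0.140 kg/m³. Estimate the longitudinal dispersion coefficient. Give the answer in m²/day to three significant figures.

0.0314 m²/day

At the plume center C_max = M/(n_e·A·√(4πDt)), so D = M²/(4πt·(n_e·A·C_max)²).
n_e·A·C_max = 0.38 × 14.5 × 0.140 = 0.7714 kg/m.
D = 20.5²/(4π × 1790 × 0.7714²) = 0.0314 m²/day.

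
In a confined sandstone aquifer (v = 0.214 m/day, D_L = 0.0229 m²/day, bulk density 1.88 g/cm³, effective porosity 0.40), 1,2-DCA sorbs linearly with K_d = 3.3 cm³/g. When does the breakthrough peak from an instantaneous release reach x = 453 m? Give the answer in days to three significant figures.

Retardation factor R = 1 + ρ_b·K_d/n = 1 + 1.88 × 3.3/0.40 = 16.51.
Sorption retards both mechanisms: v_R = v/R = 0.01296 m/day, D_R = D/R = 0.001387 m²/day.
Peak time from v_R²t² + 2D_R t − x² = 0: t = (√(D_R² + v_R²x²) − D_R)/v_R².
√(D_R² + v_R²x²) = √(0.001387² + 0.01296² × 453²) = 5.871; v_R² = 0.0001680.
t = (5.871 − 0.001387)/0.0001680 = 34900 days.

34900 days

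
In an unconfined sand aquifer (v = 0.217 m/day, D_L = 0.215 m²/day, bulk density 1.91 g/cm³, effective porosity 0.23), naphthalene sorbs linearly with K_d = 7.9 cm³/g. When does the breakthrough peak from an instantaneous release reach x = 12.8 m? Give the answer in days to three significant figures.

Retardation factor R = 1 + ρ_b·K_d/n = 1 + 1.91 × 7.9/0.23 = 66.60.
Sorption retards both mechanisms: v_R = v/R = 0.003258 m/day, D_R = D/R = 0.003228 m²/day.
Peak time from v_R²t² + 2D_R t − x² = 0: t = (√(D_R² + v_R²x²) − D_R)/v_R².
√(D_R² + v_R²x²) = √(0.003228² + 0.003258² × 12.8²) = 0.04183; v_R² = 1.061e-05.
t = (0.04183 − 0.003228)/1.061e-05 = 3640 days.

3640 days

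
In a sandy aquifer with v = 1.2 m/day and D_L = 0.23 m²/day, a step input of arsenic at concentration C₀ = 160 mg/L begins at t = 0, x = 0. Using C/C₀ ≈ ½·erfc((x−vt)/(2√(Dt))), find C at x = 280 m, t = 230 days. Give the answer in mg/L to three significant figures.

For a continuous step input, C/C₀ ≈ ½·erfc((x−vt)/(2√(Dt))).
vt = 1.2 × 230 = 276 m and 2√(Dt) = 2√(0.23 × 230) = 14.55 m.
Argument (x−vt)/(2√(Dt)) = (280 − 276)/14.55 = 0.2749; ½·erfc(0.2749) = 0.3487.
C = 160 × 0.3487 = 55.8 mg/L.

55.8 mg/L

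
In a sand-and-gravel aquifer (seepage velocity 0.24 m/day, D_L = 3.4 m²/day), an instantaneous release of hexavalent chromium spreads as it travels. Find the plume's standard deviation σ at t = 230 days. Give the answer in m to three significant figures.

Dispersive spreading gives a Gaussian with σ² = 2Dt; advection only shifts the center.
σ = √(2 × 3.4 × 230) = 39.5 m.

39.5 m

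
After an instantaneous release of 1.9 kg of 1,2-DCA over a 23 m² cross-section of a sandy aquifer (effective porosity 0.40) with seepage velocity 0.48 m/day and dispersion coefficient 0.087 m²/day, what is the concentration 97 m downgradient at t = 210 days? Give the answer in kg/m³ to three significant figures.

0.0112 kg/m³

For an instantaneous plane source, C(x,t) = M/(n_e·A·√(4πDt)) · exp(−(x−vt)²/(4Dt)), with n_e·A the pore (flow) area.
Plume center vt = 0.48 × 210 = 100.8 m, so the well at 97 m is 3.8 m upgradient of the peak.
√(4πDt) = 15.15 m, giving peak height M/(n_e·A·√(4πDt)) = 1.9/(0.40 × 23 × 15.15) = 0.01363 kg/m³.
(x−vt)²/(4Dt) = (-3.8)²/(4 × 0.087 × 210) = 0.1976; exp(−0.1976) = 0.8207.
C = 0.01363 × 0.8207 = 0.0112 kg/m³.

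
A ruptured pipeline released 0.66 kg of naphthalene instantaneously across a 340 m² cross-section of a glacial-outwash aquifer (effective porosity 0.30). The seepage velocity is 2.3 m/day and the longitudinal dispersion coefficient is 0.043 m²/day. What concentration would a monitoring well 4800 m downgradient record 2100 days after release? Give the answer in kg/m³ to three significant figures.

For an instantaneous plane source, C(x,t) = M/(n_e·A·√(4πDt)) · exp(−(x−vt)²/(4Dt)), with n_e·A the pore (flow) area.
Plume center vt = 2.3 × 2100 = 4830 m, so the well at 4800 m is 30 m upgradient of the peak.
√(4πDt) = 33.69 m, giving peak height M/(n_e·A·√(4πDt)) = 0.66/(0.30 × 340 × 33.69) = 0.0001921 kg/m³.
(x−vt)²/(4Dt) = (-30)²/(4 × 0.043 × 2100) = 2.492; exp(−2.492) = 0.08274.
C = 0.0001921 × 0.08274 = 1.59e-05 kg/m³.

1.59e-05 kg/m³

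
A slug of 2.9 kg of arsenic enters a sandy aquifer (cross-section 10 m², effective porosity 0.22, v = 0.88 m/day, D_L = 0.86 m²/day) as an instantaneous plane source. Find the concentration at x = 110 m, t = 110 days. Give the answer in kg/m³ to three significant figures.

For an instantaneous plane source, C(x,t) = M/(n_e·A·√(4πDt)) · exp(−(x−vt)²/(4Dt)), with n_e·A the pore (flow) area.
Plume center vt = 0.88 × 110 = 96.8 m, so the well at 110 m is 13.2 m downgradient of the peak.
√(4πDt) = 34.48 m, giving peak height M/(n_e·A·√(4πDt)) = 2.9/(0.22 × 10 × 34.48) = 0.03823 kg/m³.
(x−vt)²/(4Dt) = (13.2)²/(4 × 0.86 × 110) = 0.4605; exp(−0.4605) = 0.6310.
C = 0.03823 × 0.6310 = 0.0241 kg/m³.

0.0241 kg/m³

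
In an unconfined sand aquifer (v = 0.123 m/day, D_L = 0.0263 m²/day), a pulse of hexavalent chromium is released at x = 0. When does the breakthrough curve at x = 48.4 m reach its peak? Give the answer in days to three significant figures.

392 days

For the 1D instantaneous-source solution, setting ∂C/∂t = 0 at fixed x gives v²t² + 2Dt − x² = 0, so t = (√(D² + v²x²) − D)/v².
√(D² + v²x²) = √(0.0263² + 0.123² × 48.4²) = 5.953; v² = 0.015129.
t = (5.953 − 0.0263)/0.015129 = 392 days (vs. the pure-advection estimate x/v = 393 d).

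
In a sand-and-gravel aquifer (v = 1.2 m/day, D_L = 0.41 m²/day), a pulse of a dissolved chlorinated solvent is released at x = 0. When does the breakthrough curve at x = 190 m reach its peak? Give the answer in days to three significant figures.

158 days

For the 1D instantaneous-source solution, setting ∂C/∂t = 0 at fixed x gives v²t² + 2Dt − x² = 0, so t = (√(D² + v²x²) − D)/v².
√(D² + v²x²) = √(0.41² + 1.2² × 190²) = 228.0; v² = 1.44.
t = (228.0 − 0.41)/1.44 = 158 days (vs. the pure-advection estimate x/v = 158 d).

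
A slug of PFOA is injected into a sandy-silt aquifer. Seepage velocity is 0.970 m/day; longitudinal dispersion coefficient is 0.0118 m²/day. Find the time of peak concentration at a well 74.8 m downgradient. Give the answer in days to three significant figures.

For the 1D instantaneous-source solution, setting ∂C/∂t = 0 at fixed x gives v²t² + 2Dt − x² = 0, so t = (√(D² + v²x²) − D)/v².
√(D² + v²x²) = √(0.0118² + 0.970² × 74.8²) = 72.56; v² = 0.9409.
t = (72.56 − 0.0118)/0.9409 = 77.1 days (vs. the pure-advection estimate x/v = 77.1 d).

77.1 days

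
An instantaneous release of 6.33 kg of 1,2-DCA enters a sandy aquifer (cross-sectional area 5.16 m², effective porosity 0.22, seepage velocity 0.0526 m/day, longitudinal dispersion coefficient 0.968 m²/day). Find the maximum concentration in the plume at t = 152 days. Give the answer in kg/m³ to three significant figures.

The peak of an instantaneous 1D plume sits at x = vt; there the Gaussian factor is 1 and C_max = M/(n_e·A·√(4πDt)), where n_e·A is the pore area the mass is dissolved in.
√(4πDt) = √(4π × 0.968 × 152) = 43.00 m, so C_max = 6.33/(0.22 × 5.16 × 43.00) = 0.130 kg/m³.

0.130 kg/m³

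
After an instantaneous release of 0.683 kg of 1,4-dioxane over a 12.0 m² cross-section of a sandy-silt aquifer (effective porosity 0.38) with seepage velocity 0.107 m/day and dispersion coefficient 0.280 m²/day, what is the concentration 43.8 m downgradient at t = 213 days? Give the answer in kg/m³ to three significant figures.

0.000860 kg/m³

For an instantaneous plane source, C(x,t) = M/(n_e·A·√(4πDt)) · exp(−(x−vt)²/(4Dt)), with n_e·A the pore (flow) area.
Plume center vt = 0.107 × 213 = 22.791 m, so the well at 43.8 m is 21.009 m downgradient of the peak.
√(4πDt) = 27.38 m, giving peak height M/(n_e·A·√(4πDt)) = 0.683/(0.38 × 12.0 × 27.38) = 0.005470 kg/m³.
(x−vt)²/(4Dt) = (21.009)²/(4 × 0.280 × 213) = 1.850; exp(−1.850) = 0.1572.
C = 0.005470 × 0.1572 = 0.000860 kg/m³.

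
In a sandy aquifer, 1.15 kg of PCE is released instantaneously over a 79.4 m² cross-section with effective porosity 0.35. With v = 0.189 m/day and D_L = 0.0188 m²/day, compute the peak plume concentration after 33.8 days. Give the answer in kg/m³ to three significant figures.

The peak of an instantaneous 1D plume sits at x = vt; there the Gaussian factor is 1 and C_max = M/(n_e·A·√(4πDt)), where n_e·A is the pore area the mass is dissolved in.
√(4πDt) = √(4π × 0.0188 × 33.8) = 2.826 m, so C_max = 1.15/(0.35 × 79.4 × 2.826) = 0.0146 kg/m³.

0.0146 kg/m³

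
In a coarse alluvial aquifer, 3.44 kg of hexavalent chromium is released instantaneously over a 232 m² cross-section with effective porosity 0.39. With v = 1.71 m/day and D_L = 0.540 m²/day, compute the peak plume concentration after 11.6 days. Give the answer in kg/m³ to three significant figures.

The peak of an instantaneous 1D plume sits at x = vt; there the Gaussian factor is 1 and C_max = M/(n_e·A·√(4πDt)), where n_e·A is the pore area the mass is dissolved in.
√(4πDt) = √(4π × 0.540 × 11.6) = 8.872 m, so C_max = 3.44/(0.39 × 232 × 8.872) = 0.00429 kg/m³.

0.00429 kg/m³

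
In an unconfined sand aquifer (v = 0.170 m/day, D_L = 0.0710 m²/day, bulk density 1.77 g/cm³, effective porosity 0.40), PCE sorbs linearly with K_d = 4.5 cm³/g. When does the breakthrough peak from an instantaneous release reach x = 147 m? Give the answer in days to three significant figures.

18000 days

Retardation factor R = 1 + ρ_b·K_d/n = 1 + 1.77 × 4.5/0.40 = 20.91.
Sorption retards both mechanisms: v_R = v/R = 0.008130 m/day, D_R = D/R = 0.003396 m²/day.
Peak time from v_R²t² + 2D_R t − x² = 0: t = (√(D_R² + v_R²x²) − D_R)/v_R².
√(D_R² + v_R²x²) = √(0.003396² + 0.008130² × 147²) = 1.195; v_R² = 6.610e-05.
t = (1.195 − 0.003396)/6.610e-05 = 18000 days.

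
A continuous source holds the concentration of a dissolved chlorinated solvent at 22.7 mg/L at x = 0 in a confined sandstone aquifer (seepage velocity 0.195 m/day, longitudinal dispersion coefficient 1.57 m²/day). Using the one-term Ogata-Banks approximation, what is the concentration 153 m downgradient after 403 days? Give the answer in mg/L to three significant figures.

0.414 mg/L

For a continuous step input, C/C₀ ≈ ½·erfc((x−vt)/(2√(Dt))).
vt = 0.195 × 403 = 78.585 m and 2√(Dt) = 2√(1.57 × 403) = 50.31 m.
Argument (x−vt)/(2√(Dt)) = (153 − 78.585)/50.31 = 1.479; ½·erfc(1.479) = 0.01824.
C = 22.7 × 0.01824 = 0.414 mg/L.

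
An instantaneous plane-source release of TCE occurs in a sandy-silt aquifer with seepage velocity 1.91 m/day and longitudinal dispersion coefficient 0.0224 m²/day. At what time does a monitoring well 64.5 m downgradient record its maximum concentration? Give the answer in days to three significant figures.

33.8 days

For the 1D instantaneous-source solution, setting ∂C/∂t = 0 at fixed x gives v²t² + 2Dt − x² = 0, so t = (√(D² + v²x²) − D)/v².
√(D² + v²x²) = √(0.0224² + 1.91² × 64.5²) = 123.2; v² = 3.6481.
t = (123.2 − 0.0224)/3.6481 = 33.8 days (vs. the pure-advection estimate x/v = 33.8 d).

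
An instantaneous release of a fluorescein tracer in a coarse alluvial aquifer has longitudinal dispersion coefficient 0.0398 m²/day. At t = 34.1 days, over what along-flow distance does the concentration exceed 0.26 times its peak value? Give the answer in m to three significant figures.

5.41 m

The plume is Gaussian with σ = √(2Dt) = √(2 × 0.0398 × 34.1) = 1.648 m.
C/C_peak = exp(−Δx²/(2σ²)) = 0.26 ⇒ Δx = σ·√(−2 ln 0.26) = 1.648 × 1.641 = 2.704 m.
Width = 2Δx = 5.41 m.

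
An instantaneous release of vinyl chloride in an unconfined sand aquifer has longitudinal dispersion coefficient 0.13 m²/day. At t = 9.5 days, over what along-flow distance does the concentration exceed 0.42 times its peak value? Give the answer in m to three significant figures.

4.14 m

The plume is Gaussian with σ = √(2Dt) = √(2 × 0.13 × 9.5) = 1.572 m.
C/C_peak = exp(−Δx²/(2σ²)) = 0.42 ⇒ Δx = σ·√(−2 ln 0.42) = 1.572 × 1.317 = 2.070 m.
Width = 2Δx = 4.14 m.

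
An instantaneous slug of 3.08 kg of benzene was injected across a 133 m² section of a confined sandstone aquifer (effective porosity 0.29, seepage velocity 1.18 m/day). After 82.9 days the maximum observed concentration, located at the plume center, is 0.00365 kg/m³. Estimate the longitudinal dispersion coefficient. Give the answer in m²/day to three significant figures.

At the plume center C_max = M/(n_e·A·√(4πDt)), so D = M²/(4πt·(n_e·A·C_max)²).
n_e·A·C_max = 0.29 × 133 × 0.00365 = 0.1408 kg/m.
D = 3.08²/(4π × 82.9 × 0.1408²) = 0.459 m²/day.

0.459 m²/day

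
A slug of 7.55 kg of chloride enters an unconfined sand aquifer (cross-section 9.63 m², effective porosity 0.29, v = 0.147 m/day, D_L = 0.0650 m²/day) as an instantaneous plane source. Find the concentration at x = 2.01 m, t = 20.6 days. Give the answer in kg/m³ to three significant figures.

For an instantaneous plane source, C(x,t) = M/(n_e·A·√(4πDt)) · exp(−(x−vt)²/(4Dt)), with n_e·A the pore (flow) area.
Plume center vt = 0.147 × 20.6 = 3.0282 m, so the well at 2.01 m is 1.0182 m upgradient of the peak.
√(4πDt) = 4.102 m, giving peak height M/(n_e·A·√(4πDt)) = 7.55/(0.29 × 9.63 × 4.102) = 0.6591 kg/m³.
(x−vt)²/(4Dt) = (-1.0182)²/(4 × 0.0650 × 20.6) = 0.1936; exp(−0.1936) = 0.8240.
C = 0.6591 × 0.8240 = 0.543 kg/m³.

0.543 kg/m³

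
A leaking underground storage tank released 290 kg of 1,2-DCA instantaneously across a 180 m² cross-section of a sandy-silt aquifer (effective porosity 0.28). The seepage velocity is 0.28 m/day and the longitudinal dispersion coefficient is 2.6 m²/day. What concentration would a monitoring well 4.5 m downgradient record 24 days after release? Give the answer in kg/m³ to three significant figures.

For an instantaneous plane source, C(x,t) = M/(n_e·A·√(4πDt)) · exp(−(x−vt)²/(4Dt)), with n_e·A the pore (flow) area.
Plume center vt = 0.28 × 24 = 6.72 m, so the well at 4.5 m is 2.22 m upgradient of the peak.
√(4πDt) = 28.00 m, giving peak height M/(n_e·A·√(4πDt)) = 290/(0.28 × 180 × 28.00) = 0.2055 kg/m³.
(x−vt)²/(4Dt) = (-2.22)²/(4 × 2.6 × 24) = 0.01975; exp(−0.01975) = 0.9804.
C = 0.2055 × 0.9804 = 0.201 kg/m³.

0.201 kg/m³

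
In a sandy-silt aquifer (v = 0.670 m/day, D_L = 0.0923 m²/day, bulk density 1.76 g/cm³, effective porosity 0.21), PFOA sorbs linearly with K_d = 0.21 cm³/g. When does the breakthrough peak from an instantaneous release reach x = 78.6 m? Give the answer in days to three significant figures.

323 days

Retardation factor R = 1 + ρ_b·K_d/n = 1 + 1.76 × 0.21/0.21 = 2.760.
Sorption retards both mechanisms: v_R = v/R = 0.2428 m/day, D_R = D/R = 0.03344 m²/day.
Peak time from v_R²t² + 2D_R t − x² = 0: t = (√(D_R² + v_R²x²) − D_R)/v_R².
√(D_R² + v_R²x²) = √(0.03344² + 0.2428² × 78.6²) = 19.08; v_R² = 0.05895.
t = (19.08 − 0.03344)/0.05895 = 323 days.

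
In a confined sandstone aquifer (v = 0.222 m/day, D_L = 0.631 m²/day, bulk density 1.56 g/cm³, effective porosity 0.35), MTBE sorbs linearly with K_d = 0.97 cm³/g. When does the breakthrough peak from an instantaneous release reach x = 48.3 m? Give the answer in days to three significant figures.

Retardation factor R = 1 + ρ_b·K_d/n = 1 + 1.56 × 0.97/0.35 = 5.323.
Sorption retards both mechanisms: v_R = v/R = 0.04171 m/day, D_R = D/R = 0.1185 m²/day.
Peak time from v_R²t² + 2D_R t − x² = 0: t = (√(D_R² + v_R²x²) − D_R)/v_R².
√(D_R² + v_R²x²) = √(0.1185² + 0.04171² × 48.3²) = 2.018; v_R² = 0.001740.
t = (2.018 − 0.1185)/0.001740 = 1090 days.

1090 days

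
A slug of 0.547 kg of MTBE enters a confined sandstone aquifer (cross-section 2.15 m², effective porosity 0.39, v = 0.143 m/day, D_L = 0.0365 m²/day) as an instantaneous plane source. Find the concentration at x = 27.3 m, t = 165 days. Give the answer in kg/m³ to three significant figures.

For an instantaneous plane source, C(x,t) = M/(n_e·A·√(4πDt)) · exp(−(x−vt)²/(4Dt)), with n_e·A the pore (flow) area.
Plume center vt = 0.143 × 165 = 23.595 m, so the well at 27.3 m is 3.705 m downgradient of the peak.
√(4πDt) = 8.699 m, giving peak height M/(n_e·A·√(4πDt)) = 0.547/(0.39 × 2.15 × 8.699) = 0.07499 kg/m³.
(x−vt)²/(4Dt) = (3.705)²/(4 × 0.0365 × 165) = 0.5698; exp(−0.5698) = 0.5656.
C = 0.07499 × 0.5656 = 0.0424 kg/m³.

0.0424 kg/m³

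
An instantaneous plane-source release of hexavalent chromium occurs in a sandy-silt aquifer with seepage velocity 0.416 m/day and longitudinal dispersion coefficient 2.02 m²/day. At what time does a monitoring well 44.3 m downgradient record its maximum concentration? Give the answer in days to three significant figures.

For the 1D instantaneous-source solution, setting ∂C/∂t = 0 at fixed x gives v²t² + 2Dt − x² = 0, so t = (√(D² + v²x²) − D)/v².
√(D² + v²x²) = √(2.02² + 0.416² × 44.3²) = 18.54; v² = 0.173056.
t = (18.54 − 2.02)/0.173056 = 95.5 days (vs. the pure-advection estimate x/v = 106 d).

95.5 days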